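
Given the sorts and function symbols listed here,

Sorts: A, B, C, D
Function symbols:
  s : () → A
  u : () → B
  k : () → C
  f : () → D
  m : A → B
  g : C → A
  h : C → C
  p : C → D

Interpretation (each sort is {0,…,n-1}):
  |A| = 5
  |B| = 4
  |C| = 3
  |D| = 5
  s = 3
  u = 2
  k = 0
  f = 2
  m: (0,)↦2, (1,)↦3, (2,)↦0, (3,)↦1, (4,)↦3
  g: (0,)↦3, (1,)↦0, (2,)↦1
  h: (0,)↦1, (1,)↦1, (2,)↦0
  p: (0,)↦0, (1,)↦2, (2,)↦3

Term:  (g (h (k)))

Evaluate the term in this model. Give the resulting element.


value = 0

  k = 0
  (h (k)) = h(0,) = 1
  (g (h (k))) = g(1,) = 0


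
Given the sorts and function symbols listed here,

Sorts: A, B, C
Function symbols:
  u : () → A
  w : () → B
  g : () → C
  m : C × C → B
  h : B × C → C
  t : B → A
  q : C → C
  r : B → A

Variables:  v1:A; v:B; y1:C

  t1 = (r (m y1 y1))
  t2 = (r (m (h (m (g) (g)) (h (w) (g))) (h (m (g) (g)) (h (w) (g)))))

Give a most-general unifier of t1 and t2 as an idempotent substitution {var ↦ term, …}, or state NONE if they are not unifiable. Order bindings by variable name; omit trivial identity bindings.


{y1 ↦ (h (m (g) (g)) (h (w) (g)))}


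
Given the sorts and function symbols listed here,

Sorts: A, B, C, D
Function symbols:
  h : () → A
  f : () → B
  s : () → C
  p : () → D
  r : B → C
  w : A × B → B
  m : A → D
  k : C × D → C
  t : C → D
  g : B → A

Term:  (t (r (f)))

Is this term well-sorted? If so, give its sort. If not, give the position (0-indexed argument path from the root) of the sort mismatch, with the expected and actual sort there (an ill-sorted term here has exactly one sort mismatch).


well-sorted; sort = D

    (f) : B
  (r (f)) : C
(t (r (f))) : D


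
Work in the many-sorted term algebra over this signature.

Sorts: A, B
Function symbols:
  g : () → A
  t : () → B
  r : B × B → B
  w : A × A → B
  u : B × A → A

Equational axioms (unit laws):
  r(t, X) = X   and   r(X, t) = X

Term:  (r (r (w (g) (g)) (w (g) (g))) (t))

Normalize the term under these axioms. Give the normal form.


normal form = (r (w (g) (g)) (w (g) (g)))

1. (r (r (w (g) (g)) (w (g) (g))) (t))  →  (r (w (g) (g)) (w (g) (g)))


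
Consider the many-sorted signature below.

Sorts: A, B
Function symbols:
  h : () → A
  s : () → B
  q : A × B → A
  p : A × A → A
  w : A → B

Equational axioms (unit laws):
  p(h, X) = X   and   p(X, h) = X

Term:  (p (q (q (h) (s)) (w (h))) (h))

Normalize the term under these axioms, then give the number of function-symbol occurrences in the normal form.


1. (p (q (q (h) (s)) (w (h))) (h))  →  (q (q (h) (s)) (w (h)))
normal form: (q (q (h) (s)) (w (h)))

size = 6


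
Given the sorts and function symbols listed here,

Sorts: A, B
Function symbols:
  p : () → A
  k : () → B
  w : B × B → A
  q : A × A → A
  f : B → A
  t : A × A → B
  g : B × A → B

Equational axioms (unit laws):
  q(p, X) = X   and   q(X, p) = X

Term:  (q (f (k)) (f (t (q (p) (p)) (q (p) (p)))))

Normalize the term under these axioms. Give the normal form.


1. (q (f (k)) (f (t (q (p) (p)) (q (p) (p)))))  →  (q (f (k)) (f (t (p) (q (p) (p)))))
2. (q (f (k)) (f (t (p) (q (p) (p)))))  →  (q (f (k)) (f (t (p) (p))))

normal form = (q (f (k)) (f (t (p) (p))))


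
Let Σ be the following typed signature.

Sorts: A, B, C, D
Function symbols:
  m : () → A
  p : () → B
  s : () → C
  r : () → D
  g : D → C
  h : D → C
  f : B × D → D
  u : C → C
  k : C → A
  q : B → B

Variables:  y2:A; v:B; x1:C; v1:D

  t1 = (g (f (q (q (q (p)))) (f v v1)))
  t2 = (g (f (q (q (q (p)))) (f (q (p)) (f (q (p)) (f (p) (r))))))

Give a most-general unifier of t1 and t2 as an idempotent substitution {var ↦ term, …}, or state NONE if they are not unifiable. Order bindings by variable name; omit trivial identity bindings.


{v ↦ (q (p)), v1 ↦ (f (q (p)) (f (p) (r)))}


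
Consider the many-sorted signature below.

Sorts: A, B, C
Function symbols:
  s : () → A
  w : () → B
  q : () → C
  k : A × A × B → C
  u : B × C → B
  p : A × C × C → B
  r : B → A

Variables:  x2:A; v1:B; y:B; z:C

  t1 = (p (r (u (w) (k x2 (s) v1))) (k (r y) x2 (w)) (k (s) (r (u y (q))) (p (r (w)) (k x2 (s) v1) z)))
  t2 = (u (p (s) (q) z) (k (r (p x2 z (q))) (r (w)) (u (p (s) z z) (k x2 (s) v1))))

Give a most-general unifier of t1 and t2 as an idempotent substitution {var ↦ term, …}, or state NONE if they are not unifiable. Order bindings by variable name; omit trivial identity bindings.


NONE (not unifiable)

head clash or occurs-check failure — not unifiable


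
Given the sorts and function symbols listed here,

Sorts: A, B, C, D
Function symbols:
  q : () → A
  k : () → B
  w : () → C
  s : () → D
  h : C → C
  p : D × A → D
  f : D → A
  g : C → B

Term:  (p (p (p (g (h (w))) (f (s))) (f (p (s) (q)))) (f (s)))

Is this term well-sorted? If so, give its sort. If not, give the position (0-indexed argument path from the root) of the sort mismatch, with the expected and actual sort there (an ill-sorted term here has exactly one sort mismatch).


          (w) : C
        (h (w)) : C
      (g (h (w))) : B
        (s) : D
      (f (s)) : A
    (p (g (h (w))) (f (s))) : ✗ arg 0 at [0, 0, 0] has sort B, expected D
        (s) : D
        (q) : A
      (p (s) (q)) : D
    (f (p (s) (q))) : A
    (s) : D
  (f (s)) : A

ill-sorted at position [0, 0, 0]: expected D, got B


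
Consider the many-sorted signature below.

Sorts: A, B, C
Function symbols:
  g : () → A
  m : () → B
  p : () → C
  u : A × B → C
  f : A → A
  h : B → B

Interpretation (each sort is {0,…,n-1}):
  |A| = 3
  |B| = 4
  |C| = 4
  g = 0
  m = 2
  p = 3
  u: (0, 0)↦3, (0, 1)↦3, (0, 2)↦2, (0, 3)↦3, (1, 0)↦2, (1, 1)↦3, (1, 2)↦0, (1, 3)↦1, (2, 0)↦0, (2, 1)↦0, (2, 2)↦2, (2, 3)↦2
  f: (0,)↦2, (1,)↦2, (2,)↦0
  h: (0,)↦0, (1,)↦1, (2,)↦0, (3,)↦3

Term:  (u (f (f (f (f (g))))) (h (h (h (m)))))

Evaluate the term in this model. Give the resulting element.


  g = 0
  (f (g)) = f(0,) = 2
  (f (f (g))) = f(2,) = 0
  (f (f (f (g)))) = f(0,) = 2
  (f (f (f (f (g))))) = f(2,) = 0
  m = 2
  (h (m)) = h(2,) = 0
  (h (h (m))) = h(0,) = 0
  (h (h (h (m)))) = h(0,) = 0
  (u (f (f (f (f (g))))) (h (h (h (m))))) = u(0, 0) = 3

value = 3


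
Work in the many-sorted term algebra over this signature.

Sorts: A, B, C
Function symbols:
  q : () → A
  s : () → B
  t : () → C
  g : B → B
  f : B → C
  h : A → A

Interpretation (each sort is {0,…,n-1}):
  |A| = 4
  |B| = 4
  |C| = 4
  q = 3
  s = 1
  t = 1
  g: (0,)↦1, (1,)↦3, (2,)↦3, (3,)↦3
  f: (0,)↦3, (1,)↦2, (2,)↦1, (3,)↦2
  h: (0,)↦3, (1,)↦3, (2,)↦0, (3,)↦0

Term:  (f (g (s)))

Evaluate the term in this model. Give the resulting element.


value = 2

  s = 1
  (g (s)) = g(1,) = 3
  (f (g (s))) = f(3,) = 2


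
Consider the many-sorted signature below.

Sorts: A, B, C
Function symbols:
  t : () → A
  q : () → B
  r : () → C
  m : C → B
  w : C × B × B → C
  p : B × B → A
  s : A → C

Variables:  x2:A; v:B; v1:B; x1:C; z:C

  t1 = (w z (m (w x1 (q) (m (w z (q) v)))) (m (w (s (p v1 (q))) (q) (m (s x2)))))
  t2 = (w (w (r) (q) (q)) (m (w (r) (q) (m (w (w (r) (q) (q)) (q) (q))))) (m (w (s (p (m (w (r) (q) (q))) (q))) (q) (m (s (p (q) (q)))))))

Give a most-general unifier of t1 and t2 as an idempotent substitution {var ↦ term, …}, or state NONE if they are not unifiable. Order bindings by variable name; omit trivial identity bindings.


{v ↦ (q), v1 ↦ (m (w (r) (q) (q))), x1 ↦ (r), x2 ↦ (p (q) (q)), z ↦ (w (r) (q) (q))}


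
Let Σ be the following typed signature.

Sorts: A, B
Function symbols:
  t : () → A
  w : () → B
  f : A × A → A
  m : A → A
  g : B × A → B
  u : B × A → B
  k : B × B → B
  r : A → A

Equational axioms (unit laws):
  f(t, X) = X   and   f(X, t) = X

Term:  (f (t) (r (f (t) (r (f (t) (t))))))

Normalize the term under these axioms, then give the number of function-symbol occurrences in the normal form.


1. (f (t) (r (f (t) (r (f (t) (t))))))  →  (r (f (t) (r (f (t) (t)))))
2. (r (f (t) (r (f (t) (t)))))  →  (r (r (f (t) (t))))
3. (r (r (f (t) (t))))  →  (r (r (t)))
normal form: (r (r (t)))

size = 3


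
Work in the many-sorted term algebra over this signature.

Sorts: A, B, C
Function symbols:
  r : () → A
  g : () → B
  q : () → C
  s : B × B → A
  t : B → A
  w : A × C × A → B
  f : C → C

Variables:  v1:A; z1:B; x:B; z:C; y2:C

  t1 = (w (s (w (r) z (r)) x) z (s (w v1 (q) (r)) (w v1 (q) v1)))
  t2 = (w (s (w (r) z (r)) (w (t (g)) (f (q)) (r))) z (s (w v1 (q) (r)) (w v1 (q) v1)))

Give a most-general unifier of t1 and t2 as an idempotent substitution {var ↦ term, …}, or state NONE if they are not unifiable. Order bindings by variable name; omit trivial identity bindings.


{x ↦ (w (t (g)) (f (q)) (r))}


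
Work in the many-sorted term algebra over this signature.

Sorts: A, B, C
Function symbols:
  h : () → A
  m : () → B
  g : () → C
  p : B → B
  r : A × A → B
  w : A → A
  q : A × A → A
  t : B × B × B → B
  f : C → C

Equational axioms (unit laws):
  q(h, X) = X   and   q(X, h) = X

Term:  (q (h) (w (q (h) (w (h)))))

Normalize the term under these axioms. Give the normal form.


normal form = (w (w (h)))

1. (q (h) (w (q (h) (w (h)))))  →  (w (q (h) (w (h))))
2. (w (q (h) (w (h))))  →  (w (w (h)))


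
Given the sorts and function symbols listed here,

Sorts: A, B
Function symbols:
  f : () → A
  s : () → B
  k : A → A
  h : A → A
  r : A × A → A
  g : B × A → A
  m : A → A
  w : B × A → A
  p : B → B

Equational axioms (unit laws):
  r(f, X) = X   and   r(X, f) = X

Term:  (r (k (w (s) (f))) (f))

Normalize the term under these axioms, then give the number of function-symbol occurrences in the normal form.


size = 4

1. (r (k (w (s) (f))) (f))  →  (k (w (s) (f)))
normal form: (k (w (s) (f)))


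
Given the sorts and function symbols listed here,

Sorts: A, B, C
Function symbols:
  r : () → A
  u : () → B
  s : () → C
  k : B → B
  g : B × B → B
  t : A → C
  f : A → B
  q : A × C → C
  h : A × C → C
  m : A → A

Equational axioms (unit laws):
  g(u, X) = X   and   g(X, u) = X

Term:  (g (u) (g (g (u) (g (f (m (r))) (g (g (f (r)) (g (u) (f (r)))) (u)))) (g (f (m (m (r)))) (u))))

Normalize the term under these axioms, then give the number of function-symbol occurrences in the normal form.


1. (g (u) (g (g (u) (g (f (m (r))) (g (g (f (r)) (g (u) (f (r)))) (u)))) (g (f (m (m (r)))) (u))))  →  (g (g (u) (g (f (m (r))) (g (g (f (r)) (g (u) (f (r)))) (u)))) (g (f (m (m (r)))) (u)))
2. (g (g (u) (g (f (m (r))) (g (g (f (r)) (g (u) (f (r)))) (u)))) (g (f (m (m (r)))) (u)))  →  (g (g (f (m (r))) (g (g (f (r)) (g (u) (f (r)))) (u))) (g (f (m (m (r)))) (u)))
3. (g (g (f (m (r))) (g (g (f (r)) (g (u) (f (r)))) (u))) (g (f (m (m (r)))) (u)))  →  (g (g (f (m (r))) (g (f (r)) (g (u) (f (r))))) (g (f (m (m (r)))) (u)))
4. (g (g (f (m (r))) (g (f (r)) (g (u) (f (r))))) (g (f (m (m (r)))) (u)))  →  (g (g (f (m (r))) (g (f (r)) (f (r)))) (g (f (m (m (r)))) (u)))
5. (g (g (f (m (r))) (g (f (r)) (f (r)))) (g (f (m (m (r)))) (u)))  →  (g (g (f (m (r))) (g (f (r)) (f (r)))) (f (m (m (r)))))
normal form: (g (g (f (m (r))) (g (f (r)) (f (r)))) (f (m (m (r)))))

size = 14


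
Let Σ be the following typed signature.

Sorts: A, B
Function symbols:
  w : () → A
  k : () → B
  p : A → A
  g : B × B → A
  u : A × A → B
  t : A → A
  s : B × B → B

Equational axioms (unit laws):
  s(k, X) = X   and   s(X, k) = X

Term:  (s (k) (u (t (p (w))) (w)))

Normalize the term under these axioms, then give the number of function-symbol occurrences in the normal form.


size = 5

1. (s (k) (u (t (p (w))) (w)))  →  (u (t (p (w))) (w))
normal form: (u (t (p (w))) (w))


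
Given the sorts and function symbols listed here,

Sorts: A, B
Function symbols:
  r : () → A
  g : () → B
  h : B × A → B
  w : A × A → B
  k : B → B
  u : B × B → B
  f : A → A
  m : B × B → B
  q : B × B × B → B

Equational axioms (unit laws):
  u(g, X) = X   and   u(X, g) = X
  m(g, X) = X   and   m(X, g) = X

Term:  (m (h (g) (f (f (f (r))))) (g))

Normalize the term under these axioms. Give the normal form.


1. (m (h (g) (f (f (f (r))))) (g))  →  (h (g) (f (f (f (r)))))

normal form = (h (g) (f (f (f (r)))))


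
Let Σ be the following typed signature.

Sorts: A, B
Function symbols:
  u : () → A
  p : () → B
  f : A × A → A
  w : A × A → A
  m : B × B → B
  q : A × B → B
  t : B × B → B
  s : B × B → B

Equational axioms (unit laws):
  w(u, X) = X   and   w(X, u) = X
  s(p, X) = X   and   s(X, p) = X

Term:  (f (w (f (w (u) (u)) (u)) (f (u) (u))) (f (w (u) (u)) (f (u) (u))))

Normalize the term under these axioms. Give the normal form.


1. (f (w (f (w (u) (u)) (u)) (f (u) (u))) (f (w (u) (u)) (f (u) (u))))  →  (f (w (f (u) (u)) (f (u) (u))) (f (w (u) (u)) (f (u) (u))))
2. (f (w (f (u) (u)) (f (u) (u))) (f (w (u) (u)) (f (u) (u))))  →  (f (w (f (u) (u)) (f (u) (u))) (f (u) (f (u) (u))))

normal form = (f (w (f (u) (u)) (f (u) (u))) (f (u) (f (u) (u))))


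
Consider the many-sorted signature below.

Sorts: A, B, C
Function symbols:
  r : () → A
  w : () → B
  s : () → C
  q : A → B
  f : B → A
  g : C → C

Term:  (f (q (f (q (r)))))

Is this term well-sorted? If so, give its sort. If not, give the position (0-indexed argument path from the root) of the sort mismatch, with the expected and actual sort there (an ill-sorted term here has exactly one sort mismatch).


        (r) : A
      (q (r)) : B
    (f (q (r))) : A
  (q (f (q (r)))) : B
(f (q (f (q (r))))) : A

well-sorted; sort = A


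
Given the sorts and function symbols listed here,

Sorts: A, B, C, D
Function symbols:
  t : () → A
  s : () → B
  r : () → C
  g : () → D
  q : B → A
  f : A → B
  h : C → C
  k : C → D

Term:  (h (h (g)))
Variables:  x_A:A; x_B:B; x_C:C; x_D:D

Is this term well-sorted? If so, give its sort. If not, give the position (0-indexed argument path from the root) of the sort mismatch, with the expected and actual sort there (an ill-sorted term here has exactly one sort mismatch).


    (g) : D
  (h (g)) : ✗ arg 0 at [0, 0] has sort D, expected C

ill-sorted at position [0, 0]: expected C, got D


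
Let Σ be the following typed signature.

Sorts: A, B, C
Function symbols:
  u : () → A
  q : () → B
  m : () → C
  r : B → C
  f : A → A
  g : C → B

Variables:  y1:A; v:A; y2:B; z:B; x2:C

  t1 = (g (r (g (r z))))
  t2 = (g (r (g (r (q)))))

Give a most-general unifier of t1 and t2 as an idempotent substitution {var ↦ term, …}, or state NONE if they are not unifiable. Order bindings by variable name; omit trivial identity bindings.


{z ↦ (q)}


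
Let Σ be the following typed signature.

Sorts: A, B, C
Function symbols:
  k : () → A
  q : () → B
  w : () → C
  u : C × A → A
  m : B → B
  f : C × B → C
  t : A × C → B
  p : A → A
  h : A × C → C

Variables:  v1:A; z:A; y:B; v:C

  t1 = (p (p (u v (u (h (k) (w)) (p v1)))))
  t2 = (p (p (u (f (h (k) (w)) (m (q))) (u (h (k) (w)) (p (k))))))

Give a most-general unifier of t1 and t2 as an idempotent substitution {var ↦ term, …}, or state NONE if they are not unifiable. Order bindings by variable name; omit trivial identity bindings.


{v ↦ (f (h (k) (w)) (m (q))), v1 ↦ (k)}


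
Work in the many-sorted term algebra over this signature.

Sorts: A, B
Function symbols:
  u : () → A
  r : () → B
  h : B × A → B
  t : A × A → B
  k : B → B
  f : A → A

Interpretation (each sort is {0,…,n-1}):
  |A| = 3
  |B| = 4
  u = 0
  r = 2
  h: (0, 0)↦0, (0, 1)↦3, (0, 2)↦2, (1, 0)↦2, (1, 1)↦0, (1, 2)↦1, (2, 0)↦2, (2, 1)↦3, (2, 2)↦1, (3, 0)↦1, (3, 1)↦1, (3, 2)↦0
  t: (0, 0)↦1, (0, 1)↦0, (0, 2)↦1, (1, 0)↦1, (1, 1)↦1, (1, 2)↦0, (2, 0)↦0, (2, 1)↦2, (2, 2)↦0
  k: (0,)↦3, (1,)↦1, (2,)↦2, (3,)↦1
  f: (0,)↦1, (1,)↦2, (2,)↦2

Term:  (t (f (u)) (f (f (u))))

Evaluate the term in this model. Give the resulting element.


  u = 0
  (f (u)) = f(0,) = 1
  u = 0
  (f (u)) = f(0,) = 1
  (f (f (u))) = f(1,) = 2
  (t (f (u)) (f (f (u)))) = t(1, 2) = 0

value = 0


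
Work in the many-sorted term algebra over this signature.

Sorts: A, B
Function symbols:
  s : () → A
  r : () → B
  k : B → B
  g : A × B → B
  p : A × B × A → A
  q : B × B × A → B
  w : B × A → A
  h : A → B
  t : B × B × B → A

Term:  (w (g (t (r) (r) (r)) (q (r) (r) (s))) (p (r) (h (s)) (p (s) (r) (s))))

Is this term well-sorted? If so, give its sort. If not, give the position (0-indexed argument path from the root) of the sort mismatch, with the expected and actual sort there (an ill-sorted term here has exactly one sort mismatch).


      (r) : B
      (r) : B
      (r) : B
    (t (r) (r) (r)) : A
      (r) : B
      (r) : B
      (s) : A
    (q (r) (r) (s)) : B
  (g (t (r) (r) (r)) (q (r) (r) (s))) : B
    (r) : B
      (s) : A
    (h (s)) : B
      (s) : A
      (r) : B
      (s) : A
    (p (s) (r) (s)) : A
  (p (r) (h (s)) (p (s) (r) (s))) : ✗ arg 0 at [1, 0] has sort B, expected A

ill-sorted at position [1, 0]: expected A, got B


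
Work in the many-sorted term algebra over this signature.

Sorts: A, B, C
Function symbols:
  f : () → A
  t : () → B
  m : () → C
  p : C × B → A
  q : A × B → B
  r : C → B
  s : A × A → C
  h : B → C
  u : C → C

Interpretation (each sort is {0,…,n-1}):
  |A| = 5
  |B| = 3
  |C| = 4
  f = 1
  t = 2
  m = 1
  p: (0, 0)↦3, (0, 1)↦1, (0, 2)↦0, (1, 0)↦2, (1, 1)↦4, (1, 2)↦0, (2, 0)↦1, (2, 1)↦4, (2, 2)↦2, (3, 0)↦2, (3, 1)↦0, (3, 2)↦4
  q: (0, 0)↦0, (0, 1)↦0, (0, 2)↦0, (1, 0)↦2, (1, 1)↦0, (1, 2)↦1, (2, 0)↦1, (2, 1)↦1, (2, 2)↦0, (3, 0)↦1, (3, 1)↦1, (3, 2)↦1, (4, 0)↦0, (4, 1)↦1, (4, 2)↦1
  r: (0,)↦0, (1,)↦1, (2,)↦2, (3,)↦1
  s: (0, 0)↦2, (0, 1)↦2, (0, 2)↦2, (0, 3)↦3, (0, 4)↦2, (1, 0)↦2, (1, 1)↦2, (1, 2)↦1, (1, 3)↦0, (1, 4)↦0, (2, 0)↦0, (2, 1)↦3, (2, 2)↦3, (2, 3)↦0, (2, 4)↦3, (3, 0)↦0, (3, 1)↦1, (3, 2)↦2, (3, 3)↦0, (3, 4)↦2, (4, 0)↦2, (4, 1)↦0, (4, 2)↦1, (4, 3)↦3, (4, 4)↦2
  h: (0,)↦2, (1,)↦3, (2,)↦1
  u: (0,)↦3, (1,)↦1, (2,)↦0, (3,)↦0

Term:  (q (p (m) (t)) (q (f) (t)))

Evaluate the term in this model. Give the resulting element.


value = 0

  m = 1
  t = 2
  (p (m) (t)) = p(1, 2) = 0
  f = 1
  t = 2
  (q (f) (t)) = q(1, 2) = 1
  (q (p (m) (t)) (q (f) (t))) = q(0, 1) = 0


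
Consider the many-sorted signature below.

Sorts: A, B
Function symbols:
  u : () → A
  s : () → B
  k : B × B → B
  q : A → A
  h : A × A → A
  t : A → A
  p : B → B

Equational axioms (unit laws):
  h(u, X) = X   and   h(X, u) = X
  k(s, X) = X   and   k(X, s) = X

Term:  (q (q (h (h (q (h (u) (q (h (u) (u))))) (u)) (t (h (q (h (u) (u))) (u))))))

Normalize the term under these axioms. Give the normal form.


normal form = (q (q (h (q (q (u))) (t (q (u))))))

1. (q (q (h (h (q (h (u) (q (h (u) (u))))) (u)) (t (h (q (h (u) (u))) (u))))))  →  (q (q (h (q (h (u) (q (h (u) (u))))) (t (h (q (h (u) (u))) (u))))))
2. (q (q (h (q (h (u) (q (h (u) (u))))) (t (h (q (h (u) (u))) (u))))))  →  (q (q (h (q (q (h (u) (u)))) (t (h (q (h (u) (u))) (u))))))
3. (q (q (h (q (q (h (u) (u)))) (t (h (q (h (u) (u))) (u))))))  →  (q (q (h (q (q (u))) (t (h (q (h (u) (u))) (u))))))
4. (q (q (h (q (q (u))) (t (h (q (h (u) (u))) (u))))))  →  (q (q (h (q (q (u))) (t (q (h (u) (u)))))))
5. (q (q (h (q (q (u))) (t (q (h (u) (u)))))))  →  (q (q (h (q (q (u))) (t (q (u))))))


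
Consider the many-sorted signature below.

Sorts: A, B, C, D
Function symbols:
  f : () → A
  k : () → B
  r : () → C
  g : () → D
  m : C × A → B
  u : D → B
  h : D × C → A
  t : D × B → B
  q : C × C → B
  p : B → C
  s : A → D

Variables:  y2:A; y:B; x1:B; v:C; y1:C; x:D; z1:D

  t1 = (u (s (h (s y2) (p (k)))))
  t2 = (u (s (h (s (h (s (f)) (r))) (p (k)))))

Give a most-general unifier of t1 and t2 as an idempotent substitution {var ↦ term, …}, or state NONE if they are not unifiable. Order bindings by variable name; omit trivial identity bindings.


{y2 ↦ (h (s (f)) (r))}


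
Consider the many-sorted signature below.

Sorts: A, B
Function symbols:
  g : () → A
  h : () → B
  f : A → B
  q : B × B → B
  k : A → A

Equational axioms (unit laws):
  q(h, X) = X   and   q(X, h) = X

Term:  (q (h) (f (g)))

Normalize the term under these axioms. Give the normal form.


normal form = (f (g))

1. (q (h) (f (g)))  →  (f (g))


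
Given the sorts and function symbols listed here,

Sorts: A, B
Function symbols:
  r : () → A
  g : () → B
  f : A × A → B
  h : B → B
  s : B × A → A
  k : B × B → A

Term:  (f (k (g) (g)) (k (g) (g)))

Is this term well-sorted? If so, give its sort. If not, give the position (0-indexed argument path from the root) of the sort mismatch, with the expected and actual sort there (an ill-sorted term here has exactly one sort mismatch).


    (g) : B
    (g) : B
  (k (g) (g)) : A
    (g) : B
    (g) : B
  (k (g) (g)) : A
(f (k (g) (g)) (k (g) (g))) : B

well-sorted; sort = B


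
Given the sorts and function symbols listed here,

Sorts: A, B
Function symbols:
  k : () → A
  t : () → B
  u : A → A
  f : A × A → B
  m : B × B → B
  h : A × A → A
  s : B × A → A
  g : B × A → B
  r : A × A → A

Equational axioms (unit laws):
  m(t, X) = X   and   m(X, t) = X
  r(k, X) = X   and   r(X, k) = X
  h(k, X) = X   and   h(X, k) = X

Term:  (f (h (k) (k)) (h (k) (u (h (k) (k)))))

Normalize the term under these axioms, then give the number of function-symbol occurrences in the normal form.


size = 4

1. (f (h (k) (k)) (h (k) (u (h (k) (k)))))  →  (f (k) (h (k) (u (h (k) (k)))))
2. (f (k) (h (k) (u (h (k) (k)))))  →  (f (k) (u (h (k) (k))))
3. (f (k) (u (h (k) (k))))  →  (f (k) (u (k)))
normal form: (f (k) (u (k)))


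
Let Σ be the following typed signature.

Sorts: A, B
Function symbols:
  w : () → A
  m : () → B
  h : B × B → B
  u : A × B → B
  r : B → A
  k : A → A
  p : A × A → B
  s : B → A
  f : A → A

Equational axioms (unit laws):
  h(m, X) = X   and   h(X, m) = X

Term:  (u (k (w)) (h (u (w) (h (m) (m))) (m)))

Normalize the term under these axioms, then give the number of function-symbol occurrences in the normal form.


1. (u (k (w)) (h (u (w) (h (m) (m))) (m)))  →  (u (k (w)) (u (w) (h (m) (m))))
2. (u (k (w)) (u (w) (h (m) (m))))  →  (u (k (w)) (u (w) (m)))
normal form: (u (k (w)) (u (w) (m)))

size = 6


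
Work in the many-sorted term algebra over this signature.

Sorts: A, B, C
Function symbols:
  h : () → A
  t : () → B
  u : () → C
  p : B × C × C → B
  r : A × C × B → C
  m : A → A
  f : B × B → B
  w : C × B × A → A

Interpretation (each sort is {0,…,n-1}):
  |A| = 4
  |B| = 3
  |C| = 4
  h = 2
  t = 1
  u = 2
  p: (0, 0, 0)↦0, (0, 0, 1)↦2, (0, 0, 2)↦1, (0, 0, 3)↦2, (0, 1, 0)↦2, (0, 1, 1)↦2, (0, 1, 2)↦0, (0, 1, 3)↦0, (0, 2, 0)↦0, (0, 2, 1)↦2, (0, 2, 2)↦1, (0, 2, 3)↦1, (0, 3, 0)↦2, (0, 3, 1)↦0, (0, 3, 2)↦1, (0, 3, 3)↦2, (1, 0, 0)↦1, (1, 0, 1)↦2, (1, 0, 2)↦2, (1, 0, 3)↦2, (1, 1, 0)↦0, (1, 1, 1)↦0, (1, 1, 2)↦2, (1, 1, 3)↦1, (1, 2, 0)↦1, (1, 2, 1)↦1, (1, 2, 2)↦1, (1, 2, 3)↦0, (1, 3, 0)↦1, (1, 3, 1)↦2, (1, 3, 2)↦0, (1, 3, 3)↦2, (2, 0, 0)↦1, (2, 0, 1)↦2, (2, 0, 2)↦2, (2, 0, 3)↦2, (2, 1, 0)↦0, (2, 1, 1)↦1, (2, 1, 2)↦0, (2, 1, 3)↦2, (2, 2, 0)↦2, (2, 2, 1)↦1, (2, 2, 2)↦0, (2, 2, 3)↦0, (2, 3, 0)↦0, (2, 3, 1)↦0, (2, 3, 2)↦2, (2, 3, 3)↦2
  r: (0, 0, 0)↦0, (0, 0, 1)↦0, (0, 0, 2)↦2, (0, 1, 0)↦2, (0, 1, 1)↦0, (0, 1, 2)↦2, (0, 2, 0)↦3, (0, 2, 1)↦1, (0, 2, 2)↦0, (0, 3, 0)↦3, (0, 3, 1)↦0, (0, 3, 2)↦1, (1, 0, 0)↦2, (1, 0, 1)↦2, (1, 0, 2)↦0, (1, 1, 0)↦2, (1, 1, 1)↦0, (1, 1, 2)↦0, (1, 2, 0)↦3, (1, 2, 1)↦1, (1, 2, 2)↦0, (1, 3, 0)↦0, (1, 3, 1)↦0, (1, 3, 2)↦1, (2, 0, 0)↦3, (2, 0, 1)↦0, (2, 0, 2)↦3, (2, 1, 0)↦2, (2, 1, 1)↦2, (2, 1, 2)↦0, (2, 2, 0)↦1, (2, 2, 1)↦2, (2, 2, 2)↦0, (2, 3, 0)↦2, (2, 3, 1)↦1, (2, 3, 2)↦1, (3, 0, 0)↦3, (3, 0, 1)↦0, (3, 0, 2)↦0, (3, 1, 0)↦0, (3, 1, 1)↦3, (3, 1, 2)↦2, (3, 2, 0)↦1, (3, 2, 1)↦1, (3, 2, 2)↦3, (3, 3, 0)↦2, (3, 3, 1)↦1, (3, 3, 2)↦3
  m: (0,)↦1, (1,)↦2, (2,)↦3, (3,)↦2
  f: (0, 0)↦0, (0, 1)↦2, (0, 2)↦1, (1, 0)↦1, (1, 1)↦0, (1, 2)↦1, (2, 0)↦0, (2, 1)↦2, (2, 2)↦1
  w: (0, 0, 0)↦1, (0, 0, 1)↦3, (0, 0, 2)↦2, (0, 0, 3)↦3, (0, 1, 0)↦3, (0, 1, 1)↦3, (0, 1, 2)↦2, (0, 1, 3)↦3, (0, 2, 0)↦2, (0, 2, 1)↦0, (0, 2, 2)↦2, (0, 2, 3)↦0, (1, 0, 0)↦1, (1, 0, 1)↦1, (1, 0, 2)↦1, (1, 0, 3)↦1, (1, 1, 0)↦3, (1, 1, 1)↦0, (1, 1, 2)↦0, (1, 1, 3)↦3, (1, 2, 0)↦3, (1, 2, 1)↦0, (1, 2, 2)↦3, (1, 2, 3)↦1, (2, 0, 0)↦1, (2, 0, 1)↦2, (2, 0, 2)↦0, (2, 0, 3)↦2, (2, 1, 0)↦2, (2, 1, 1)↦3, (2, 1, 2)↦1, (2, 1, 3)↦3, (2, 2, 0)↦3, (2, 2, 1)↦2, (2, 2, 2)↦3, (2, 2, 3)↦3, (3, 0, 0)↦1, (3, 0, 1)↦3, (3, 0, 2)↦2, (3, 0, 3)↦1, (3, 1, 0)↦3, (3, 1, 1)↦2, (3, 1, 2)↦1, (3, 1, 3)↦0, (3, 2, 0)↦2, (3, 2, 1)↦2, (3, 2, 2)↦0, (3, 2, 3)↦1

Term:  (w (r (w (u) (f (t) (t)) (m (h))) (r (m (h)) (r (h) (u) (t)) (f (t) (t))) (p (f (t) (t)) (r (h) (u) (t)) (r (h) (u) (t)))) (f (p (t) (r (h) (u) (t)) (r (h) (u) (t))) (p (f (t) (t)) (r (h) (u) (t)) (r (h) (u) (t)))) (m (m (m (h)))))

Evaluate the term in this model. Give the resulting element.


  u = 2
  t = 1
  t = 1
  (f (t) (t)) = f(1, 1) = 0
  h = 2
  (m (h)) = m(2,) = 3
  (w (u) (f (t) (t)) (m (h))) = w(2, 0, 3) = 2
  h = 2
  (m (h)) = m(2,) = 3
  h = 2
  u = 2
  t = 1
  (r (h) (u) (t)) = r(2, 2, 1) = 2
  t = 1
  t = 1
  (f (t) (t)) = f(1, 1) = 0
  (r (m (h)) (r (h) (u) (t)) (f (t) (t))) = r(3, 2, 0) = 1
  t = 1
  t = 1
  (f (t) (t)) = f(1, 1) = 0
  h = 2
  u = 2
  t = 1
  (r (h) (u) (t)) = r(2, 2, 1) = 2
  h = 2
  u = 2
  t = 1
  (r (h) (u) (t)) = r(2, 2, 1) = 2
  (p (f (t) (t)) (r (h) (u) (t)) (r (h) (u) (t))) = p(0, 2, 2) = 1
  (r (w (u) (f (t) (t)) (m (h))) (r (m (h)) (r (h) (u) (t)) (f (t) (t))) (p (f (t) (t)) (r (h) (u) (t)) (r (h) (u) (t)))) = r(2, 1, 1) = 2
  t = 1
  h = 2
  u = 2
  t = 1
  (r (h) (u) (t)) = r(2, 2, 1) = 2
  h = 2
  u = 2
  t = 1
  (r (h) (u) (t)) = r(2, 2, 1) = 2
  (p (t) (r (h) (u) (t)) (r (h) (u) (t))) = p(1, 2, 2) = 1
  t = 1
  t = 1
  (f (t) (t)) = f(1, 1) = 0
  h = 2
  u = 2
  t = 1
  (r (h) (u) (t)) = r(2, 2, 1) = 2
  h = 2
  u = 2
  t = 1
  (r (h) (u) (t)) = r(2, 2, 1) = 2
  (p (f (t) (t)) (r (h) (u) (t)) (r (h) (u) (t))) = p(0, 2, 2) = 1
  (f (p (t) (r (h) (u) (t)) (r (h) (u) (t))) (p (f (t) (t)) (r (h) (u) (t)) (r (h) (u) (t)))) = f(1, 1) = 0
  h = 2
  (m (h)) = m(2,) = 3
  (m (m (h))) = m(3,) = 2
  (m (m (m (h)))) = m(2,) = 3
  (w (r (w (u) (f (t) (t)) (m (h))) (r (m (h)) (r (h) (u) (t)) (f (t) (t))) (p (f (t) (t)) (r (h) (u) (t)) (r (h) (u) (t)))) (f (p (t) (r (h) (u) (t)) (r (h) (u) (t))) (p (f (t) (t)) (r (h) (u) (t)) (r (h) (u) (t)))) (m (m (m (h))))) = w(2, 0, 3) = 2

value = 2


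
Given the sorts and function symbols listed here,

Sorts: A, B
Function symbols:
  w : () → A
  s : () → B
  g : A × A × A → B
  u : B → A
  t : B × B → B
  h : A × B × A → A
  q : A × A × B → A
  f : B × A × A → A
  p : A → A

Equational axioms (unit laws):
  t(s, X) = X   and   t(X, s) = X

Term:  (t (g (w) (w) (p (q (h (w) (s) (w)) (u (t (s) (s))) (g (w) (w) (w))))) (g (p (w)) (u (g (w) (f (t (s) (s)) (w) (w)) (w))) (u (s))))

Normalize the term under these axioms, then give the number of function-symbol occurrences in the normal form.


size = 29

1. (t (g (w) (w) (p (q (h (w) (s) (w)) (u (t (s) (s))) (g (w) (w) (w))))) (g (p (w)) (u (g (w) (f (t (s) (s)) (w) (w)) (w))) (u (s))))  →  (t (g (w) (w) (p (q (h (w) (s) (w)) (u (s)) (g (w) (w) (w))))) (g (p (w)) (u (g (w) (f (t (s) (s)) (w) (w)) (w))) (u (s))))
2. (t (g (w) (w) (p (q (h (w) (s) (w)) (u (s)) (g (w) (w) (w))))) (g (p (w)) (u (g (w) (f (t (s) (s)) (w) (w)) (w))) (u (s))))  →  (t (g (w) (w) (p (q (h (w) (s) (w)) (u (s)) (g (w) (w) (w))))) (g (p (w)) (u (g (w) (f (s) (w) (w)) (w))) (u (s))))
normal form: (t (g (w) (w) (p (q (h (w) (s) (w)) (u (s)) (g (w) (w) (w))))) (g (p (w)) (u (g (w) (f (s) (w) (w)) (w))) (u (s))))


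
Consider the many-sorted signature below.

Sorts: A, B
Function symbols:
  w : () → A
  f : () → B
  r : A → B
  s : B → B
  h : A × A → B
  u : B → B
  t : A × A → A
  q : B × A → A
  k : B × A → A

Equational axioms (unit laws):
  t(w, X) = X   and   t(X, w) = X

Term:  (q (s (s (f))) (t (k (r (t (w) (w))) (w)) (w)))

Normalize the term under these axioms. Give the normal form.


1. (q (s (s (f))) (t (k (r (t (w) (w))) (w)) (w)))  →  (q (s (s (f))) (k (r (t (w) (w))) (w)))
2. (q (s (s (f))) (k (r (t (w) (w))) (w)))  →  (q (s (s (f))) (k (r (w)) (w)))

normal form = (q (s (s (f))) (k (r (w)) (w)))


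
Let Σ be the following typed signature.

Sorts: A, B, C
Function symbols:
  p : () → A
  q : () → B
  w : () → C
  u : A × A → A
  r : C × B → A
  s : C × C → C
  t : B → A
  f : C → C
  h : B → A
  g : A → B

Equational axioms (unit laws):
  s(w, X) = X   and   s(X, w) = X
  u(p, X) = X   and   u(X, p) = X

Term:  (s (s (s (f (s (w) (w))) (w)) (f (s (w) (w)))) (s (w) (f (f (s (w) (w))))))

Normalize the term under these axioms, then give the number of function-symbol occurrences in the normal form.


1. (s (s (s (f (s (w) (w))) (w)) (f (s (w) (w)))) (s (w) (f (f (s (w) (w))))))  →  (s (s (f (s (w) (w))) (f (s (w) (w)))) (s (w) (f (f (s (w) (w))))))
2. (s (s (f (s (w) (w))) (f (s (w) (w)))) (s (w) (f (f (s (w) (w))))))  →  (s (s (f (w)) (f (s (w) (w)))) (s (w) (f (f (s (w) (w))))))
3. (s (s (f (w)) (f (s (w) (w)))) (s (w) (f (f (s (w) (w))))))  →  (s (s (f (w)) (f (w))) (s (w) (f (f (s (w) (w))))))
4. (s (s (f (w)) (f (w))) (s (w) (f (f (s (w) (w))))))  →  (s (s (f (w)) (f (w))) (f (f (s (w) (w)))))
5. (s (s (f (w)) (f (w))) (f (f (s (w) (w)))))  →  (s (s (f (w)) (f (w))) (f (f (w))))
normal form: (s (s (f (w)) (f (w))) (f (f (w))))

size = 9


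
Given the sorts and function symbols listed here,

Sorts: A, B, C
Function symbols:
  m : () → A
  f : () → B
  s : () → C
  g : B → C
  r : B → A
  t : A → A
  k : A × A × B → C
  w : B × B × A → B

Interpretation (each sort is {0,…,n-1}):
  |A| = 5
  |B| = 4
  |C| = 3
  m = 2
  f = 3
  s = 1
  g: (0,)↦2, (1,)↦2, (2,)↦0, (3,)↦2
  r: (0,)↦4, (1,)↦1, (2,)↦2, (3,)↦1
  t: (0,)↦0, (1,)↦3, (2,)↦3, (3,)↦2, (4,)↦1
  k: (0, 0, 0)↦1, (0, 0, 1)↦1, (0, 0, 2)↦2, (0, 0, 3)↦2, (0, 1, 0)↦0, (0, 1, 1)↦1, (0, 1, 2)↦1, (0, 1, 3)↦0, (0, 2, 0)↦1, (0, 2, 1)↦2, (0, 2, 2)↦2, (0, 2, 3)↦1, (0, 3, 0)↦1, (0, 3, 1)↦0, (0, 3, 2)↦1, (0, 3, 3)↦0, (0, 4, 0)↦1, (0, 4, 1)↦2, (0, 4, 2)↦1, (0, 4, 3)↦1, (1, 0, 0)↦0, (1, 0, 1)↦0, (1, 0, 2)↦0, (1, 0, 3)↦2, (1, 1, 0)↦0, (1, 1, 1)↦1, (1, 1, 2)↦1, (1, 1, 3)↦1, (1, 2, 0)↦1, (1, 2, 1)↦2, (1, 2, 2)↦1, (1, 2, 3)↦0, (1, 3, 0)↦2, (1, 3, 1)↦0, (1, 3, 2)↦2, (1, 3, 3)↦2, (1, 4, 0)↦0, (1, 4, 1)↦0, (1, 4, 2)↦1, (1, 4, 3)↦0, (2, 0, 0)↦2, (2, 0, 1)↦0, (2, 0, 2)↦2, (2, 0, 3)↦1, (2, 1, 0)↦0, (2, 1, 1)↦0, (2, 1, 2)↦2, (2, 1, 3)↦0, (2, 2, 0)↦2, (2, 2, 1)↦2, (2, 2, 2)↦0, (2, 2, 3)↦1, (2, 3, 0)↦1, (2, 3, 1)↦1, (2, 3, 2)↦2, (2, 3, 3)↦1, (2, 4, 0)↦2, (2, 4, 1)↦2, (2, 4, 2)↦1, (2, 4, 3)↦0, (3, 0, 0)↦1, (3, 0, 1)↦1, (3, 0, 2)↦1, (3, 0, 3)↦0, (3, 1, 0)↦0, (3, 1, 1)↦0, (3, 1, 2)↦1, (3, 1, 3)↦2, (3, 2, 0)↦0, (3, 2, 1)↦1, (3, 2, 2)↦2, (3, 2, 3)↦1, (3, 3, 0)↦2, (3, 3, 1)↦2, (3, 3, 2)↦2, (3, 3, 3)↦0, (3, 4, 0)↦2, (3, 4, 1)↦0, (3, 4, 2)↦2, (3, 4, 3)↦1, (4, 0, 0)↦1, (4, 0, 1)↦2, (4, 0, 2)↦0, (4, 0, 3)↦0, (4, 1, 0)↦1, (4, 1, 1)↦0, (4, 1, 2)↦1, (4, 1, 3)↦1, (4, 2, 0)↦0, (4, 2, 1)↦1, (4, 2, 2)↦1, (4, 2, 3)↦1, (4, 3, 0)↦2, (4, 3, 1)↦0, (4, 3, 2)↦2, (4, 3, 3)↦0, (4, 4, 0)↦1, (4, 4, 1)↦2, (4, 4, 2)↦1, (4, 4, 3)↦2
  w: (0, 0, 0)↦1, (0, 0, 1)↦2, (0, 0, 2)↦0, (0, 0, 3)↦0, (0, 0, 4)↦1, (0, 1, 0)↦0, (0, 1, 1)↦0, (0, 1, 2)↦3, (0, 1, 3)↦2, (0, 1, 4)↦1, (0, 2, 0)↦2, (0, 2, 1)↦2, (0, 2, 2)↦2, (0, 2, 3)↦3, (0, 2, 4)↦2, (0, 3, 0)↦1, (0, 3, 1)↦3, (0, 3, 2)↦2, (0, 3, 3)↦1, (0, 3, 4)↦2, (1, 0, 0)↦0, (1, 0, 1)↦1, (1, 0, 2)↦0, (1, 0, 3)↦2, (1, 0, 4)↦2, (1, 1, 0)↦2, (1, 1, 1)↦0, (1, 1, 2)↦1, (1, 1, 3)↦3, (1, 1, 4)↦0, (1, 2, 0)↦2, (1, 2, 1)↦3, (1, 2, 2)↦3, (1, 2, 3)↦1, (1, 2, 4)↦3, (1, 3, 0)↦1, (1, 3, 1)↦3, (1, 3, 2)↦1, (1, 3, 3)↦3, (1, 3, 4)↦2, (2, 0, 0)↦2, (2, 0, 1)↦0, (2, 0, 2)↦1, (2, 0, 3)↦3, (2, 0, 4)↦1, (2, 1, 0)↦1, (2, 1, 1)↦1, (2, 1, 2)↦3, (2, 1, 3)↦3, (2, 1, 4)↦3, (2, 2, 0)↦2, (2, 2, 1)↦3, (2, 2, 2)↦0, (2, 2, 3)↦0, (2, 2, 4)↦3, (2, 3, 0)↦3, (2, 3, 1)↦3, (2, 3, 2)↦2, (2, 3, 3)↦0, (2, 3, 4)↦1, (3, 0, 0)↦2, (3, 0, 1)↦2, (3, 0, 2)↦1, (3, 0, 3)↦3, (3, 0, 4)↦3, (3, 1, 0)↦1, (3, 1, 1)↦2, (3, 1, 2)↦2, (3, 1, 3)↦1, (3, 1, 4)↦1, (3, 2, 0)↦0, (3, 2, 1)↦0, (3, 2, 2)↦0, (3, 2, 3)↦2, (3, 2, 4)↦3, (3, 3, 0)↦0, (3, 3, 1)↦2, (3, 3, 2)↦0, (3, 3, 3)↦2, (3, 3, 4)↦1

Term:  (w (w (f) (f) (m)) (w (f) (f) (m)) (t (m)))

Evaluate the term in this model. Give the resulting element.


value = 0

  f = 3
  f = 3
  m = 2
  (w (f) (f) (m)) = w(3, 3, 2) = 0
  f = 3
  f = 3
  m = 2
  (w (f) (f) (m)) = w(3, 3, 2) = 0
  m = 2
  (t (m)) = t(2,) = 3
  (w (w (f) (f) (m)) (w (f) (f) (m)) (t (m))) = w(0, 0, 3) = 0


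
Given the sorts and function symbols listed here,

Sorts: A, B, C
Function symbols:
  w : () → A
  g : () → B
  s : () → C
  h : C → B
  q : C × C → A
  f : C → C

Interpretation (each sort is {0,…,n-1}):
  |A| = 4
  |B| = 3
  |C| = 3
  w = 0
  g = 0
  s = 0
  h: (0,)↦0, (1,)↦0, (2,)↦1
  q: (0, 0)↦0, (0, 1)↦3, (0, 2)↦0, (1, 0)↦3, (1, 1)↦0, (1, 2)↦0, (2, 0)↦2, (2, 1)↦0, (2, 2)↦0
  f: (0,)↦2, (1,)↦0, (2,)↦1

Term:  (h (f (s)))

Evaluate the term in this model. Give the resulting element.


  s = 0
  (f (s)) = f(0,) = 2
  (h (f (s))) = h(2,) = 1

value = 1


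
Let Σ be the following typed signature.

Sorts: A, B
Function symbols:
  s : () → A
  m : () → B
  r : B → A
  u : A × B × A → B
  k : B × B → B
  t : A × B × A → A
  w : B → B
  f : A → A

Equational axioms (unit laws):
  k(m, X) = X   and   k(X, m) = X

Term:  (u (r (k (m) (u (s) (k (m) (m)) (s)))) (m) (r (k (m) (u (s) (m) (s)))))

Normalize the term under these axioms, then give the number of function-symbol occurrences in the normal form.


size = 12

1. (u (r (k (m) (u (s) (k (m) (m)) (s)))) (m) (r (k (m) (u (s) (m) (s)))))  →  (u (r (u (s) (k (m) (m)) (s))) (m) (r (k (m) (u (s) (m) (s)))))
2. (u (r (u (s) (k (m) (m)) (s))) (m) (r (k (m) (u (s) (m) (s)))))  →  (u (r (u (s) (m) (s))) (m) (r (k (m) (u (s) (m) (s)))))
3. (u (r (u (s) (m) (s))) (m) (r (k (m) (u (s) (m) (s)))))  →  (u (r (u (s) (m) (s))) (m) (r (u (s) (m) (s))))
normal form: (u (r (u (s) (m) (s))) (m) (r (u (s) (m) (s))))


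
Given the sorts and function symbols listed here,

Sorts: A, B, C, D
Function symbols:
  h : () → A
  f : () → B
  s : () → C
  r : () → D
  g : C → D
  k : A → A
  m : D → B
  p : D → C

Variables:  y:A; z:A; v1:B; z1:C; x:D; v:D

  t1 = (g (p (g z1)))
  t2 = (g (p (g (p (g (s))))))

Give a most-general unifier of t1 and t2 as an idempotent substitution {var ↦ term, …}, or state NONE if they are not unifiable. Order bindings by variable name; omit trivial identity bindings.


{z1 ↦ (p (g (s)))}


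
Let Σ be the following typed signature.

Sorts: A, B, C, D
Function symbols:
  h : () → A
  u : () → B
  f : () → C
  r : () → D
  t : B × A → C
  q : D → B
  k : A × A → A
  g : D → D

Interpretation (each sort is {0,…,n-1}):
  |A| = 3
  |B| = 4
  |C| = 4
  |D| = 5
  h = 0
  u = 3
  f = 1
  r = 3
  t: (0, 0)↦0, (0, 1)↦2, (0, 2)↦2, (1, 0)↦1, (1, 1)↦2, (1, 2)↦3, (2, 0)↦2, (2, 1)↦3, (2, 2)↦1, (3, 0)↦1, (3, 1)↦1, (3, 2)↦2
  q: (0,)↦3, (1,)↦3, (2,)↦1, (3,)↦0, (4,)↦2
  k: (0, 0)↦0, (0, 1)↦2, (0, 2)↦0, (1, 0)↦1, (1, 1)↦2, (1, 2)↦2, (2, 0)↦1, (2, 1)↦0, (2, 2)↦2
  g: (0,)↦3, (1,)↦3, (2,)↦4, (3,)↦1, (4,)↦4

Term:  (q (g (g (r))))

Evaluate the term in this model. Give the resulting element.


  r = 3
  (g (r)) = g(3,) = 1
  (g (g (r))) = g(1,) = 3
  (q (g (g (r)))) = q(3,) = 0

value = 0


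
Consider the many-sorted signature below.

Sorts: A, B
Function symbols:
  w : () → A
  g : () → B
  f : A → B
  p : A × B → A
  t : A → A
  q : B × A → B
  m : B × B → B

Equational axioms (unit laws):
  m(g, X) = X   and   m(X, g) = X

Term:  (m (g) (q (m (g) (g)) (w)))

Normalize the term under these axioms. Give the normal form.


normal form = (q (g) (w))

1. (m (g) (q (m (g) (g)) (w)))  →  (q (m (g) (g)) (w))
2. (q (m (g) (g)) (w))  →  (q (g) (w))


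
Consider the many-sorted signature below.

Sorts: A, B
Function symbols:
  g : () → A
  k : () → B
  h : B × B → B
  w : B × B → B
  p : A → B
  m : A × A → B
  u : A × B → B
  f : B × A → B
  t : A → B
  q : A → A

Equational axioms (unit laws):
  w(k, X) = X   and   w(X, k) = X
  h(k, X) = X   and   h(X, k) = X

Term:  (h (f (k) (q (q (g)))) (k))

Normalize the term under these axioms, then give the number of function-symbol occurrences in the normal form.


1. (h (f (k) (q (q (g)))) (k))  →  (f (k) (q (q (g))))
normal form: (f (k) (q (q (g))))

size = 5


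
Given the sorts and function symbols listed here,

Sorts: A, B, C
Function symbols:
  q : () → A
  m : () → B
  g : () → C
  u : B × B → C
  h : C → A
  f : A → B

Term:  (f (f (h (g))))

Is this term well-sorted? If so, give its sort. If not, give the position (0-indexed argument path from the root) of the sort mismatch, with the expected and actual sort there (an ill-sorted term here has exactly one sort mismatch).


ill-sorted at position [0]: expected A, got B

      (g) : C
    (h (g)) : A
  (f (h (g))) : B
(f (f (h (g)))) : ✗ arg 0 at [0] has sort B, expected A


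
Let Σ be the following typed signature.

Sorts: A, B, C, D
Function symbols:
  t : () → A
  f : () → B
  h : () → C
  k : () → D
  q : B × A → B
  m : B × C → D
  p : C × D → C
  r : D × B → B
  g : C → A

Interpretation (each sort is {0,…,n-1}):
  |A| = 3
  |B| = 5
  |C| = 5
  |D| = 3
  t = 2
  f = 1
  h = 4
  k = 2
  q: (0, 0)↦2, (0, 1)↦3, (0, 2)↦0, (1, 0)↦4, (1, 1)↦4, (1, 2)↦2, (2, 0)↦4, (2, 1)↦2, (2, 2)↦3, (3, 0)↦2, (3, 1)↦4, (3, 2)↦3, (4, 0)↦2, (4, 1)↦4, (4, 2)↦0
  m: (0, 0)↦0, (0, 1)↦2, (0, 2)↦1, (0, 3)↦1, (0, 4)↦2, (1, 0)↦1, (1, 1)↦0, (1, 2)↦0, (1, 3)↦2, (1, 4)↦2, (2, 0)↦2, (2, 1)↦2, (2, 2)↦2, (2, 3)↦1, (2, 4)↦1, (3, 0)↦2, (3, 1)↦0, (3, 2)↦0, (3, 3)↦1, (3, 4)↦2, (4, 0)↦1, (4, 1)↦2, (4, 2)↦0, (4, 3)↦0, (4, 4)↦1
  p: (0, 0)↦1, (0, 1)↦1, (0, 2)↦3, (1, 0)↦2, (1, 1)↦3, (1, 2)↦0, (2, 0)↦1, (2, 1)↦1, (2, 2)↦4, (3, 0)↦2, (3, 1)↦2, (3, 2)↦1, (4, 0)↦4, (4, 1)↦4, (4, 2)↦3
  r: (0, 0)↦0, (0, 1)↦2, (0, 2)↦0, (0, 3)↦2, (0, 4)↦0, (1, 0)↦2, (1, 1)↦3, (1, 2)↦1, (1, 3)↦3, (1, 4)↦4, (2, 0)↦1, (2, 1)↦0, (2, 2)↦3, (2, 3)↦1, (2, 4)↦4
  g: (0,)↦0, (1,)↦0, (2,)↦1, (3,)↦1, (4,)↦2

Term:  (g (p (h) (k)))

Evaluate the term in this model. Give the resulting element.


value = 1

  h = 4
  k = 2
  (p (h) (k)) = p(4, 2) = 3
  (g (p (h) (k))) = g(3,) = 1


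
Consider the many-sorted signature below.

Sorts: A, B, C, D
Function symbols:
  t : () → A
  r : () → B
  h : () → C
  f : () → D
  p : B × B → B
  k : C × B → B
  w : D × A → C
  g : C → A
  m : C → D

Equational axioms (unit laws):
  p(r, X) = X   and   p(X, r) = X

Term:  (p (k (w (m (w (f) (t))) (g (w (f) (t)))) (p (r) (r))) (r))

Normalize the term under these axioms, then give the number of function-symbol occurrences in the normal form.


1. (p (k (w (m (w (f) (t))) (g (w (f) (t)))) (p (r) (r))) (r))  →  (k (w (m (w (f) (t))) (g (w (f) (t)))) (p (r) (r)))
2. (k (w (m (w (f) (t))) (g (w (f) (t)))) (p (r) (r)))  →  (k (w (m (w (f) (t))) (g (w (f) (t)))) (r))
normal form: (k (w (m (w (f) (t))) (g (w (f) (t)))) (r))

size = 11
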